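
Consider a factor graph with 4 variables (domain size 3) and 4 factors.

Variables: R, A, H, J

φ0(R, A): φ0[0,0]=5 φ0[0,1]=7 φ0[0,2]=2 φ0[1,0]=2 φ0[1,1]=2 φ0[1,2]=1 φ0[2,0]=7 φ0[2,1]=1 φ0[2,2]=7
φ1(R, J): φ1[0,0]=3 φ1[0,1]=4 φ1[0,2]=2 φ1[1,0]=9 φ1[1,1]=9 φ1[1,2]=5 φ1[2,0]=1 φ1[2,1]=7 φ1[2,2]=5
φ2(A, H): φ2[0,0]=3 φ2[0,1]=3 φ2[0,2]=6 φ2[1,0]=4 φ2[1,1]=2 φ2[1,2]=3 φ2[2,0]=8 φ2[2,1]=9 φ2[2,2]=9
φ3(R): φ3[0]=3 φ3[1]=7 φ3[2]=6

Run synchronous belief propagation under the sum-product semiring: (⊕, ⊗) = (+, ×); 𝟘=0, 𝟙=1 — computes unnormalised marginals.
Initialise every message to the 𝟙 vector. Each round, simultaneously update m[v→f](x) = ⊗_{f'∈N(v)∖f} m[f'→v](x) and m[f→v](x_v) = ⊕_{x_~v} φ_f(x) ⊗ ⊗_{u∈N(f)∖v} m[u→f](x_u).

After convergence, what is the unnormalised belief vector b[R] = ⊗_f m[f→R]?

init: all messages = 𝟙 over 3 values
r1 m[φ0→R] = [14, 5, 15]
r1 m[φ0→A] = [14, 10, 10]
r1 m[φ1→R] = [9, 23, 13]
r1 m[φ1→J] = [13, 20, 12]
r1 m[φ2→A] = [12, 9, 26]
r1 m[φ2→H] = [15, 14, 18]
r1 m[φ3→R] = [3, 7, 6]
r1 m[R→φ0] = [1, 1, 1]
r1 m[R→φ1] = [1, 1, 1]
r1 m[R→φ3] = [1, 1, 1]
r1 m[A→φ0] = [1, 1, 1]
r1 m[A→φ2] = [1, 1, 1]
r1 m[H→φ2] = [1, 1, 1]
r1 m[J→φ1] = [1, 1, 1]
r2 m[φ0→R] = [14, 5, 15]
r2 m[φ0→A] = [14, 10, 10]
r2 m[φ1→R] = [9, 23, 13]
r2 m[φ1→J] = [13, 20, 12]
r2 m[φ2→A] = [12, 9, 26]
r2 m[φ2→H] = [15, 14, 18]
r2 m[φ3→R] = [3, 7, 6]
r2 m[R→φ0] = [27, 161, 78]
r2 m[R→φ1] = [42, 35, 90]
r2 m[R→φ3] = [126, 115, 195]
r2 m[A→φ0] = [12, 9, 26]
r2 m[A→φ2] = [14, 10, 10]
r2 m[H→φ2] = [1, 1, 1]
r2 m[J→φ1] = [1, 1, 1]
r3 m[φ0→R] = [175, 68, 275]
r3 m[φ0→A] = [1003, 589, 761]
r3 m[φ1→R] = [9, 23, 13]
r3 m[φ1→J] = [531, 1113, 709]
r3 m[φ2→A] = [12, 9, 26]
r3 m[φ2→H] = [162, 152, 204]
r3 m[φ3→R] = [3, 7, 6]
r3 m[R→φ0] = [27, 161, 78]
r3 m[R→φ1] = [42, 35, 90]
r3 m[R→φ3] = [126, 115, 195]
r3 m[A→φ0] = [12, 9, 26]
r3 m[A→φ2] = [14, 10, 10]
r3 m[H→φ2] = [1, 1, 1]
r3 m[J→φ1] = [1, 1, 1]
r4 m[φ0→R] = [175, 68, 275]
r4 m[φ0→A] = [1003, 589, 761]
r4 m[φ1→R] = [9, 23, 13]
r4 m[φ1→J] = [531, 1113, 709]
r4 m[φ2→A] = [12, 9, 26]
r4 m[φ2→H] = [162, 152, 204]
r4 m[φ3→R] = [3, 7, 6]
r4 m[R→φ0] = [27, 161, 78]
r4 m[R→φ1] = [525, 476, 1650]
r4 m[R→φ3] = [1575, 1564, 3575]
r4 m[A→φ0] = [12, 9, 26]
r4 m[A→φ2] = [1003, 589, 761]
r4 m[H→φ2] = [1, 1, 1]
r4 m[J→φ1] = [1, 1, 1]
r5 m[φ0→R] = [175, 68, 275]
r5 m[φ0→A] = [1003, 589, 761]
r5 m[φ1→R] = [9, 23, 13]
r5 m[φ1→J] = [7509, 17934, 11680]
r5 m[φ2→A] = [12, 9, 26]
r5 m[φ2→H] = [11453, 11036, 14634]
r5 m[φ3→R] = [3, 7, 6]
r5 m[R→φ0] = [27, 161, 78]
r5 m[R→φ1] = [525, 476, 1650]
r5 m[R→φ3] = [1575, 1564, 3575]
r5 m[A→φ0] = [12, 9, 26]
r5 m[A→φ2] = [1003, 589, 761]
r5 m[H→φ2] = [1, 1, 1]
r5 m[J→φ1] = [1, 1, 1]
r6 m[φ0→R] = [175, 68, 275]
r6 m[φ0→A] = [1003, 589, 761]
r6 m[φ1→R] = [9, 23, 13]
r6 m[φ1→J] = [7509, 17934, 11680]
r6 m[φ2→A] = [12, 9, 26]
r6 m[φ2→H] = [11453, 11036, 14634]
r6 m[φ3→R] = [3, 7, 6]
r6 m[R→φ0] = [27, 161, 78]
r6 m[R→φ1] = [525, 476, 1650]
r6 m[R→φ3] = [1575, 1564, 3575]
r6 m[A→φ0] = [12, 9, 26]
r6 m[A→φ2] = [1003, 589, 761]
r6 m[H→φ2] = [1, 1, 1]
r6 m[J→φ1] = [1, 1, 1]
fixed point reached at round 6
b[R] = ⊗ incoming = [4725, 10948, 21450]

b[R] = [4725, 10948, 21450]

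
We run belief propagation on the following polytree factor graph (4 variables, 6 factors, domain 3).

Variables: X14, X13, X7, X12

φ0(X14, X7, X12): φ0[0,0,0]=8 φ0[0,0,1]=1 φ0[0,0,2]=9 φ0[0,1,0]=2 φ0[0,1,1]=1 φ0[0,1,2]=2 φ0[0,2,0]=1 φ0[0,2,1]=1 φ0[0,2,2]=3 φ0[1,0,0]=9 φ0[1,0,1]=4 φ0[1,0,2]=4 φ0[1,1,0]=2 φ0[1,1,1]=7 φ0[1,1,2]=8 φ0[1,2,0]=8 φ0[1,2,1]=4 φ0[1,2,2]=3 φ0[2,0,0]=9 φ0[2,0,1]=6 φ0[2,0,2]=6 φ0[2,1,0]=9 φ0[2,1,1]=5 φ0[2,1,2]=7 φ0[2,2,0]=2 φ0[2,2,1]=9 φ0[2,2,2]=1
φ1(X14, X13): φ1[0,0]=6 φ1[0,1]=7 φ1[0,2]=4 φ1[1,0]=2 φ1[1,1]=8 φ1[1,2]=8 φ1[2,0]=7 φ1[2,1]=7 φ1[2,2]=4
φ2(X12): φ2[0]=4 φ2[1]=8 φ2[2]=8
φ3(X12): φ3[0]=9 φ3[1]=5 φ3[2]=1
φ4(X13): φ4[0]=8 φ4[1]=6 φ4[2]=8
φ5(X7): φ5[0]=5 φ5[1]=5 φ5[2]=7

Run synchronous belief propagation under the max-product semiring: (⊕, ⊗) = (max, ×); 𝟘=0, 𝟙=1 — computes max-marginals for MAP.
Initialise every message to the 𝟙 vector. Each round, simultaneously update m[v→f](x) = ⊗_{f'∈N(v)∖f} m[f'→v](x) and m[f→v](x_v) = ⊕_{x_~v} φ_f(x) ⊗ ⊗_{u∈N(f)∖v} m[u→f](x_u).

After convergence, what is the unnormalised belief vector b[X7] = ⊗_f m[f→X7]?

b[X7] = [103680, 90720, 141120]

init: all messages = 𝟙 over 3 values
r1 m[φ0→X14] = [9, 9, 9]
r1 m[φ0→X7] = [9, 9, 9]
r1 m[φ0→X12] = [9, 9, 9]
r1 m[φ1→X14] = [7, 8, 7]
r1 m[φ1→X13] = [7, 8, 8]
r1 m[φ2→X12] = [4, 8, 8]
r1 m[φ3→X12] = [9, 5, 1]
r1 m[φ4→X13] = [8, 6, 8]
r1 m[φ5→X7] = [5, 5, 7]
r1 m[X14→φ0] = [1, 1, 1]
r1 m[X14→φ1] = [1, 1, 1]
r1 m[X13→φ1] = [1, 1, 1]
r1 m[X13→φ4] = [1, 1, 1]
r1 m[X7→φ0] = [1, 1, 1]
r1 m[X7→φ5] = [1, 1, 1]
r1 m[X12→φ0] = [1, 1, 1]
r1 m[X12→φ2] = [1, 1, 1]
r1 m[X12→φ3] = [1, 1, 1]
r2 m[φ0→X14] = [9, 9, 9]
r2 m[φ0→X7] = [9, 9, 9]
r2 m[φ0→X12] = [9, 9, 9]
r2 m[φ1→X14] = [7, 8, 7]
r2 m[φ1→X13] = [7, 8, 8]
r2 m[φ2→X12] = [4, 8, 8]
r2 m[φ3→X12] = [9, 5, 1]
r2 m[φ4→X13] = [8, 6, 8]
r2 m[φ5→X7] = [5, 5, 7]
r2 m[X14→φ0] = [7, 8, 7]
r2 m[X14→φ1] = [9, 9, 9]
r2 m[X13→φ1] = [8, 6, 8]
r2 m[X13→φ4] = [7, 8, 8]
r2 m[X7→φ0] = [5, 5, 7]
r2 m[X7→φ5] = [9, 9, 9]
r2 m[X12→φ0] = [36, 40, 8]
r2 m[X12→φ2] = [81, 45, 9]
r2 m[X12→φ3] = [36, 72, 72]
r3 m[φ0→X14] = [1440, 2016, 2520]
r3 m[φ0→X7] = [2592, 2268, 2520]
r3 m[φ0→X12] = [448, 441, 320]
r3 m[φ1→X14] = [48, 64, 56]
r3 m[φ1→X13] = [63, 72, 72]
r3 m[φ2→X12] = [4, 8, 8]
r3 m[φ3→X12] = [9, 5, 1]
r3 m[φ4→X13] = [8, 6, 8]
r3 m[φ5→X7] = [5, 5, 7]
r3 m[X14→φ0] = [7, 8, 7]
r3 m[X14→φ1] = [9, 9, 9]
r3 m[X13→φ1] = [8, 6, 8]
r3 m[X13→φ4] = [7, 8, 8]
r3 m[X7→φ0] = [5, 5, 7]
r3 m[X7→φ5] = [9, 9, 9]
r3 m[X12→φ0] = [36, 40, 8]
r3 m[X12→φ2] = [81, 45, 9]
r3 m[X12→φ3] = [36, 72, 72]
r4 m[φ0→X14] = [1440, 2016, 2520]
r4 m[φ0→X7] = [2592, 2268, 2520]
r4 m[φ0→X12] = [448, 441, 320]
r4 m[φ1→X14] = [48, 64, 56]
r4 m[φ1→X13] = [63, 72, 72]
r4 m[φ2→X12] = [4, 8, 8]
r4 m[φ3→X12] = [9, 5, 1]
r4 m[φ4→X13] = [8, 6, 8]
r4 m[φ5→X7] = [5, 5, 7]
r4 m[X14→φ0] = [48, 64, 56]
r4 m[X14→φ1] = [1440, 2016, 2520]
r4 m[X13→φ1] = [8, 6, 8]
r4 m[X13→φ4] = [63, 72, 72]
r4 m[X7→φ0] = [5, 5, 7]
r4 m[X7→φ5] = [2592, 2268, 2520]
r4 m[X12→φ0] = [36, 40, 8]
r4 m[X12→φ2] = [4032, 2205, 320]
r4 m[X12→φ3] = [1792, 3528, 2560]
r5 m[φ0→X14] = [1440, 2016, 2520]
r5 m[φ0→X7] = [20736, 18144, 20160]
r5 m[φ0→X12] = [3584, 3528, 2560]
r5 m[φ1→X14] = [48, 64, 56]
r5 m[φ1→X13] = [17640, 17640, 16128]
r5 m[φ2→X12] = [4, 8, 8]
r5 m[φ3→X12] = [9, 5, 1]
r5 m[φ4→X13] = [8, 6, 8]
r5 m[φ5→X7] = [5, 5, 7]
r5 m[X14→φ0] = [48, 64, 56]
r5 m[X14→φ1] = [1440, 2016, 2520]
r5 m[X13→φ1] = [8, 6, 8]
r5 m[X13→φ4] = [63, 72, 72]
r5 m[X7→φ0] = [5, 5, 7]
r5 m[X7→φ5] = [2592, 2268, 2520]
r5 m[X12→φ0] = [36, 40, 8]
r5 m[X12→φ2] = [4032, 2205, 320]
r5 m[X12→φ3] = [1792, 3528, 2560]
r6 m[φ0→X14] = [1440, 2016, 2520]
r6 m[φ0→X7] = [20736, 18144, 20160]
r6 m[φ0→X12] = [3584, 3528, 2560]
r6 m[φ1→X14] = [48, 64, 56]
r6 m[φ1→X13] = [17640, 17640, 16128]
r6 m[φ2→X12] = [4, 8, 8]
r6 m[φ3→X12] = [9, 5, 1]
r6 m[φ4→X13] = [8, 6, 8]
r6 m[φ5→X7] = [5, 5, 7]
r6 m[X14→φ0] = [48, 64, 56]
r6 m[X14→φ1] = [1440, 2016, 2520]
r6 m[X13→φ1] = [8, 6, 8]
r6 m[X13→φ4] = [17640, 17640, 16128]
r6 m[X7→φ0] = [5, 5, 7]
r6 m[X7→φ5] = [20736, 18144, 20160]
r6 m[X12→φ0] = [36, 40, 8]
r6 m[X12→φ2] = [32256, 17640, 2560]
r6 m[X12→φ3] = [14336, 28224, 20480]
r7 m[φ0→X14] = [1440, 2016, 2520]
r7 m[φ0→X7] = [20736, 18144, 20160]
r7 m[φ0→X12] = [3584, 3528, 2560]
r7 m[φ1→X14] = [48, 64, 56]
r7 m[φ1→X13] = [17640, 17640, 16128]
r7 m[φ2→X12] = [4, 8, 8]
r7 m[φ3→X12] = [9, 5, 1]
r7 m[φ4→X13] = [8, 6, 8]
r7 m[φ5→X7] = [5, 5, 7]
r7 m[X14→φ0] = [48, 64, 56]
r7 m[X14→φ1] = [1440, 2016, 2520]
r7 m[X13→φ1] = [8, 6, 8]
r7 m[X13→φ4] = [17640, 17640, 16128]
r7 m[X7→φ0] = [5, 5, 7]
r7 m[X7→φ5] = [20736, 18144, 20160]
r7 m[X12→φ0] = [36, 40, 8]
r7 m[X12→φ2] = [32256, 17640, 2560]
r7 m[X12→φ3] = [14336, 28224, 20480]
fixed point reached at round 7
b[X7] = ⊗ incoming = [103680, 90720, 141120]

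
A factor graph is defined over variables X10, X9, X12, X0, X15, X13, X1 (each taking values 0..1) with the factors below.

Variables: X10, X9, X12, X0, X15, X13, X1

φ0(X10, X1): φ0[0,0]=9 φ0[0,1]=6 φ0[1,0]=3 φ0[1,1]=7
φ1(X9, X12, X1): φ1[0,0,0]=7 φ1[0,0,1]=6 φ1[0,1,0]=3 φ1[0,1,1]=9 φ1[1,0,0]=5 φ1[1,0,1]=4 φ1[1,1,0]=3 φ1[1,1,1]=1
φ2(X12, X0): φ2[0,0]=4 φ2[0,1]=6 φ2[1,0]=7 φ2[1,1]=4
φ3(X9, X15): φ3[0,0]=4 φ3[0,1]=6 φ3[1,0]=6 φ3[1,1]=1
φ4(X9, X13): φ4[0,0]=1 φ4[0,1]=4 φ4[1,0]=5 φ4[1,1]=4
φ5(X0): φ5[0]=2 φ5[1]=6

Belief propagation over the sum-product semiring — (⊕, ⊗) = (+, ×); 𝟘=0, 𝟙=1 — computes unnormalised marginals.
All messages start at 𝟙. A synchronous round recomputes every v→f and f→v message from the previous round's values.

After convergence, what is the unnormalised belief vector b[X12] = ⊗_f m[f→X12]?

b[X12] = [666864, 408006]

init: all messages = 𝟙 over 2 values
r1 m[φ0→X10] = [15, 10]
r1 m[φ0→X1] = [12, 13]
r1 m[φ1→X9] = [25, 13]
r1 m[φ1→X12] = [22, 16]
r1 m[φ1→X1] = [18, 20]
r1 m[φ2→X12] = [10, 11]
r1 m[φ2→X0] = [11, 10]
r1 m[φ3→X9] = [10, 7]
r1 m[φ3→X15] = [10, 7]
r1 m[φ4→X9] = [5, 9]
r1 m[φ4→X13] = [6, 8]
r1 m[φ5→X0] = [2, 6]
r1 m[X10→φ0] = [1, 1]
r1 m[X9→φ1] = [1, 1]
r1 m[X9→φ3] = [1, 1]
r1 m[X9→φ4] = [1, 1]
r1 m[X12→φ1] = [1, 1]
r1 m[X12→φ2] = [1, 1]
r1 m[X0→φ2] = [1, 1]
r1 m[X0→φ5] = [1, 1]
r1 m[X15→φ3] = [1, 1]
r1 m[X13→φ4] = [1, 1]
r1 m[X1→φ0] = [1, 1]
r1 m[X1→φ1] = [1, 1]
r2 m[φ0→X10] = [15, 10]
r2 m[φ0→X1] = [12, 13]
r2 m[φ1→X9] = [25, 13]
r2 m[φ1→X12] = [22, 16]
r2 m[φ1→X1] = [18, 20]
r2 m[φ2→X12] = [10, 11]
r2 m[φ2→X0] = [11, 10]
r2 m[φ3→X9] = [10, 7]
r2 m[φ3→X15] = [10, 7]
r2 m[φ4→X9] = [5, 9]
r2 m[φ4→X13] = [6, 8]
r2 m[φ5→X0] = [2, 6]
r2 m[X10→φ0] = [1, 1]
r2 m[X9→φ1] = [50, 63]
r2 m[X9→φ3] = [125, 117]
r2 m[X9→φ4] = [250, 91]
r2 m[X12→φ1] = [10, 11]
r2 m[X12→φ2] = [22, 16]
r2 m[X0→φ2] = [2, 6]
r2 m[X0→φ5] = [11, 10]
r2 m[X15→φ3] = [1, 1]
r2 m[X13→φ4] = [1, 1]
r2 m[X1→φ0] = [18, 20]
r2 m[X1→φ1] = [12, 13]
r3 m[φ0→X10] = [282, 194]
r3 m[φ0→X1] = [12, 13]
r3 m[φ1→X9] = [3303, 1659]
r3 m[φ1→X12] = [15156, 10737]
r3 m[φ1→X1] = [10379, 11163]
r3 m[φ2→X12] = [44, 38]
r3 m[φ2→X0] = [200, 196]
r3 m[φ3→X9] = [10, 7]
r3 m[φ3→X15] = [1202, 867]
r3 m[φ4→X9] = [5, 9]
r3 m[φ4→X13] = [705, 1364]
r3 m[φ5→X0] = [2, 6]
r3 m[X10→φ0] = [1, 1]
r3 m[X9→φ1] = [50, 63]
r3 m[X9→φ3] = [125, 117]
r3 m[X9→φ4] = [250, 91]
r3 m[X12→φ1] = [10, 11]
r3 m[X12→φ2] = [22, 16]
r3 m[X0→φ2] = [2, 6]
r3 m[X0→φ5] = [11, 10]
r3 m[X15→φ3] = [1, 1]
r3 m[X13→φ4] = [1, 1]
r3 m[X1→φ0] = [18, 20]
r3 m[X1→φ1] = [12, 13]
r4 m[φ0→X10] = [282, 194]
r4 m[φ0→X1] = [12, 13]
r4 m[φ1→X9] = [3303, 1659]
r4 m[φ1→X12] = [15156, 10737]
r4 m[φ1→X1] = [10379, 11163]
r4 m[φ2→X12] = [44, 38]
r4 m[φ2→X0] = [200, 196]
r4 m[φ3→X9] = [10, 7]
r4 m[φ3→X15] = [1202, 867]
r4 m[φ4→X9] = [5, 9]
r4 m[φ4→X13] = [705, 1364]
r4 m[φ5→X0] = [2, 6]
r4 m[X10→φ0] = [1, 1]
r4 m[X9→φ1] = [50, 63]
r4 m[X9→φ3] = [16515, 14931]
r4 m[X9→φ4] = [33030, 11613]
r4 m[X12→φ1] = [44, 38]
r4 m[X12→φ2] = [15156, 10737]
r4 m[X0→φ2] = [2, 6]
r4 m[X0→φ5] = [200, 196]
r4 m[X15→φ3] = [1, 1]
r4 m[X13→φ4] = [1, 1]
r4 m[X1→φ0] = [10379, 11163]
r4 m[X1→φ1] = [12, 13]
r5 m[φ0→X10] = [160389, 109278]
r5 m[φ0→X1] = [12, 13]
r5 m[φ1→X9] = [12942, 6790]
r5 m[φ1→X12] = [15156, 10737]
r5 m[φ1→X1] = [42142, 43782]
r5 m[φ2→X12] = [44, 38]
r5 m[φ2→X0] = [135783, 133884]
r5 m[φ3→X9] = [10, 7]
r5 m[φ3→X15] = [155646, 114021]
r5 m[φ4→X9] = [5, 9]
r5 m[φ4→X13] = [91095, 178572]
r5 m[φ5→X0] = [2, 6]
r5 m[X10→φ0] = [1, 1]
r5 m[X9→φ1] = [50, 63]
r5 m[X9→φ3] = [16515, 14931]
r5 m[X9→φ4] = [33030, 11613]
r5 m[X12→φ1] = [44, 38]
r5 m[X12→φ2] = [15156, 10737]
r5 m[X0→φ2] = [2, 6]
r5 m[X0→φ5] = [200, 196]
r5 m[X15→φ3] = [1, 1]
r5 m[X13→φ4] = [1, 1]
r5 m[X1→φ0] = [10379, 11163]
r5 m[X1→φ1] = [12, 13]
r6 m[φ0→X10] = [160389, 109278]
r6 m[φ0→X1] = [12, 13]
r6 m[φ1→X9] = [12942, 6790]
r6 m[φ1→X12] = [15156, 10737]
r6 m[φ1→X1] = [42142, 43782]
r6 m[φ2→X12] = [44, 38]
r6 m[φ2→X0] = [135783, 133884]
r6 m[φ3→X9] = [10, 7]
r6 m[φ3→X15] = [155646, 114021]
r6 m[φ4→X9] = [5, 9]
r6 m[φ4→X13] = [91095, 178572]
r6 m[φ5→X0] = [2, 6]
r6 m[X10→φ0] = [1, 1]
r6 m[X9→φ1] = [50, 63]
r6 m[X9→φ3] = [64710, 61110]
r6 m[X9→φ4] = [129420, 47530]
r6 m[X12→φ1] = [44, 38]
r6 m[X12→φ2] = [15156, 10737]
r6 m[X0→φ2] = [2, 6]
r6 m[X0→φ5] = [135783, 133884]
r6 m[X15→φ3] = [1, 1]
r6 m[X13→φ4] = [1, 1]
r6 m[X1→φ0] = [42142, 43782]
r6 m[X1→φ1] = [12, 13]
r7 m[φ0→X10] = [641970, 432900]
r7 m[φ0→X1] = [12, 13]
r7 m[φ1→X9] = [12942, 6790]
r7 m[φ1→X12] = [15156, 10737]
r7 m[φ1→X1] = [42142, 43782]
r7 m[φ2→X12] = [44, 38]
r7 m[φ2→X0] = [135783, 133884]
r7 m[φ3→X9] = [10, 7]
r7 m[φ3→X15] = [625500, 449370]
r7 m[φ4→X9] = [5, 9]
r7 m[φ4→X13] = [367070, 707800]
r7 m[φ5→X0] = [2, 6]
r7 m[X10→φ0] = [1, 1]
r7 m[X9→φ1] = [50, 63]
r7 m[X9→φ3] = [64710, 61110]
r7 m[X9→φ4] = [129420, 47530]
r7 m[X12→φ1] = [44, 38]
r7 m[X12→φ2] = [15156, 10737]
r7 m[X0→φ2] = [2, 6]
r7 m[X0→φ5] = [135783, 133884]
r7 m[X15→φ3] = [1, 1]
r7 m[X13→φ4] = [1, 1]
r7 m[X1→φ0] = [42142, 43782]
r7 m[X1→φ1] = [12, 13]
r8 m[φ0→X10] = [641970, 432900]
r8 m[φ0→X1] = [12, 13]
r8 m[φ1→X9] = [12942, 6790]
r8 m[φ1→X12] = [15156, 10737]
r8 m[φ1→X1] = [42142, 43782]
r8 m[φ2→X12] = [44, 38]
r8 m[φ2→X0] = [135783, 133884]
r8 m[φ3→X9] = [10, 7]
r8 m[φ3→X15] = [625500, 449370]
r8 m[φ4→X9] = [5, 9]
r8 m[φ4→X13] = [367070, 707800]
r8 m[φ5→X0] = [2, 6]
r8 m[X10→φ0] = [1, 1]
r8 m[X9→φ1] = [50, 63]
r8 m[X9→φ3] = [64710, 61110]
r8 m[X9→φ4] = [129420, 47530]
r8 m[X12→φ1] = [44, 38]
r8 m[X12→φ2] = [15156, 10737]
r8 m[X0→φ2] = [2, 6]
r8 m[X0→φ5] = [135783, 133884]
r8 m[X15→φ3] = [1, 1]
r8 m[X13→φ4] = [1, 1]
r8 m[X1→φ0] = [42142, 43782]
r8 m[X1→φ1] = [12, 13]
fixed point reached at round 8
b[X12] = ⊗ incoming = [666864, 408006]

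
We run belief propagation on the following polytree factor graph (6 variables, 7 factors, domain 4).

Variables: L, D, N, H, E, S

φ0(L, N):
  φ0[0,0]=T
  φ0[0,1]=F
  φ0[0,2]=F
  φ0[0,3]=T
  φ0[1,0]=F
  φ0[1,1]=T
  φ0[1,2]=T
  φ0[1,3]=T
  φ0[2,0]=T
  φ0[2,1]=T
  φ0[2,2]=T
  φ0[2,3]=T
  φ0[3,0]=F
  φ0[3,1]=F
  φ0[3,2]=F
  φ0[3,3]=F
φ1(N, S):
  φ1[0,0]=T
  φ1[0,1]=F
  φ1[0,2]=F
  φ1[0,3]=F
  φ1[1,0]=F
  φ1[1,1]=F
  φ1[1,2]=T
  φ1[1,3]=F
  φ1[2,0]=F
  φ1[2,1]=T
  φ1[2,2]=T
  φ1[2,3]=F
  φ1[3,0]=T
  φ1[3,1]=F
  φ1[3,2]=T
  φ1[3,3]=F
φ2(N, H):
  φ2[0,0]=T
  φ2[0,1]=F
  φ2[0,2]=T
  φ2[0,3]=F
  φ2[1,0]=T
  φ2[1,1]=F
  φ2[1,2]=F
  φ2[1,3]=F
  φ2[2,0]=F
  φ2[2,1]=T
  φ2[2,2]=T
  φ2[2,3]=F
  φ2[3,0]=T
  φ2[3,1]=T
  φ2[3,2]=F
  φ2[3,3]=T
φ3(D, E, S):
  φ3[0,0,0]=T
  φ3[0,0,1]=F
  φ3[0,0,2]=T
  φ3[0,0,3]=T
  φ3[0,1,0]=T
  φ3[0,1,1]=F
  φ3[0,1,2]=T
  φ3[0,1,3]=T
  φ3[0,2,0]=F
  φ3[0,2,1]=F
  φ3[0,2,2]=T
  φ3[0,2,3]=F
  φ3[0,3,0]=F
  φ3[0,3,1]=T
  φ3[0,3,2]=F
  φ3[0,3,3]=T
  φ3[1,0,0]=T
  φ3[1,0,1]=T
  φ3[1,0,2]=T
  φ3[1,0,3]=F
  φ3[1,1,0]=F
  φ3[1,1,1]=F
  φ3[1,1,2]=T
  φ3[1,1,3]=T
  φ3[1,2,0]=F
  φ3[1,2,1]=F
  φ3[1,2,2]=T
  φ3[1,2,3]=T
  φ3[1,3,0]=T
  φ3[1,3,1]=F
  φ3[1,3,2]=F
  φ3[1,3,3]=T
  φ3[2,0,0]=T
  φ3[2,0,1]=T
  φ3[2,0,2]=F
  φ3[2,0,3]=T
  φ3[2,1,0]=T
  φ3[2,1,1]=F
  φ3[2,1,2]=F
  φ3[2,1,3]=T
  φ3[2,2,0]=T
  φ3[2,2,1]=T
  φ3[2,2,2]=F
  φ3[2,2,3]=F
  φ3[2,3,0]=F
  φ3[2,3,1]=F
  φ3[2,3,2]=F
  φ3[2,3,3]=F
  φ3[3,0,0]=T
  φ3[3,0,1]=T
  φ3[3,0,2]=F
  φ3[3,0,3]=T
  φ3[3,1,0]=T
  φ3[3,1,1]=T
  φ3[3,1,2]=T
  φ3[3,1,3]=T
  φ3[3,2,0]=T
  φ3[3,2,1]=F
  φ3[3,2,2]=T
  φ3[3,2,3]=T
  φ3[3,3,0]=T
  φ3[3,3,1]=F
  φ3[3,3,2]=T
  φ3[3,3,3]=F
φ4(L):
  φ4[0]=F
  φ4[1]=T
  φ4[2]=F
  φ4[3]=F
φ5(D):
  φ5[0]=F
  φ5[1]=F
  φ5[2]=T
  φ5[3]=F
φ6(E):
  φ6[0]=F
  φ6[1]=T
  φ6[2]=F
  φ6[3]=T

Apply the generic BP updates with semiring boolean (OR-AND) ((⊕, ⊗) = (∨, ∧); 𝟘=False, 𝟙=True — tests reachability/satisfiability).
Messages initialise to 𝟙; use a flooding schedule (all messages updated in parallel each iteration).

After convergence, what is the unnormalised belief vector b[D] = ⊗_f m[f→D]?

b[D] = [F, F, T, F]

init: all messages = 𝟙 over 4 values
r1 m[φ0→L] = [T, T, T, F]
r1 m[φ0→N] = [T, T, T, T]
r1 m[φ1→N] = [T, T, T, T]
r1 m[φ1→S] = [T, T, T, F]
r1 m[φ2→N] = [T, T, T, T]
r1 m[φ2→H] = [T, T, T, T]
r1 m[φ3→D] = [T, T, T, T]
r1 m[φ3→E] = [T, T, T, T]
r1 m[φ3→S] = [T, T, T, T]
r1 m[φ4→L] = [F, T, F, F]
r1 m[φ5→D] = [F, F, T, F]
r1 m[φ6→E] = [F, T, F, T]
r1 m[L→φ0] = [T, T, T, T]
r1 m[L→φ4] = [T, T, T, T]
r1 m[D→φ3] = [T, T, T, T]
r1 m[D→φ5] = [T, T, T, T]
r1 m[N→φ0] = [T, T, T, T]
r1 m[N→φ1] = [T, T, T, T]
r1 m[N→φ2] = [T, T, T, T]
r1 m[H→φ2] = [T, T, T, T]
r1 m[E→φ3] = [T, T, T, T]
r1 m[E→φ6] = [T, T, T, T]
r1 m[S→φ1] = [T, T, T, T]
r1 m[S→φ3] = [T, T, T, T]
r2 m[φ0→L] = [T, T, T, F]
r2 m[φ0→N] = [T, T, T, T]
r2 m[φ1→N] = [T, T, T, T]
r2 m[φ1→S] = [T, T, T, F]
r2 m[φ2→N] = [T, T, T, T]
r2 m[φ2→H] = [T, T, T, T]
r2 m[φ3→D] = [T, T, T, T]
r2 m[φ3→E] = [T, T, T, T]
r2 m[φ3→S] = [T, T, T, T]
r2 m[φ4→L] = [F, T, F, F]
r2 m[φ5→D] = [F, F, T, F]
r2 m[φ6→E] = [F, T, F, T]
r2 m[L→φ0] = [F, T, F, F]
r2 m[L→φ4] = [T, T, T, F]
r2 m[D→φ3] = [F, F, T, F]
r2 m[D→φ5] = [T, T, T, T]
r2 m[N→φ0] = [T, T, T, T]
r2 m[N→φ1] = [T, T, T, T]
r2 m[N→φ2] = [T, T, T, T]
r2 m[H→φ2] = [T, T, T, T]
r2 m[E→φ3] = [F, T, F, T]
r2 m[E→φ6] = [T, T, T, T]
r2 m[S→φ1] = [T, T, T, T]
r2 m[S→φ3] = [T, T, T, F]
r3 m[φ0→L] = [T, T, T, F]
r3 m[φ0→N] = [F, T, T, T]
r3 m[φ1→N] = [T, T, T, T]
r3 m[φ1→S] = [T, T, T, F]
r3 m[φ2→N] = [T, T, T, T]
r3 m[φ2→H] = [T, T, T, T]
r3 m[φ3→D] = [T, T, T, T]
r3 m[φ3→E] = [T, T, T, F]
r3 m[φ3→S] = [T, F, F, T]
r3 m[φ4→L] = [F, T, F, F]
r3 m[φ5→D] = [F, F, T, F]
r3 m[φ6→E] = [F, T, F, T]
r3 m[L→φ0] = [F, T, F, F]
r3 m[L→φ4] = [T, T, T, F]
r3 m[D→φ3] = [F, F, T, F]
r3 m[D→φ5] = [T, T, T, T]
r3 m[N→φ0] = [T, T, T, T]
r3 m[N→φ1] = [T, T, T, T]
r3 m[N→φ2] = [T, T, T, T]
r3 m[H→φ2] = [T, T, T, T]
r3 m[E→φ3] = [F, T, F, T]
r3 m[E→φ6] = [T, T, T, T]
r3 m[S→φ1] = [T, T, T, T]
r3 m[S→φ3] = [T, T, T, F]
r4 m[φ0→L] = [T, T, T, F]
r4 m[φ0→N] = [F, T, T, T]
r4 m[φ1→N] = [T, T, T, T]
r4 m[φ1→S] = [T, T, T, F]
r4 m[φ2→N] = [T, T, T, T]
r4 m[φ2→H] = [T, T, T, T]
r4 m[φ3→D] = [T, T, T, T]
r4 m[φ3→E] = [T, T, T, F]
r4 m[φ3→S] = [T, F, F, T]
r4 m[φ4→L] = [F, T, F, F]
r4 m[φ5→D] = [F, F, T, F]
r4 m[φ6→E] = [F, T, F, T]
r4 m[L→φ0] = [F, T, F, F]
r4 m[L→φ4] = [T, T, T, F]
r4 m[D→φ3] = [F, F, T, F]
r4 m[D→φ5] = [T, T, T, T]
r4 m[N→φ0] = [T, T, T, T]
r4 m[N→φ1] = [F, T, T, T]
r4 m[N→φ2] = [F, T, T, T]
r4 m[H→φ2] = [T, T, T, T]
r4 m[E→φ3] = [F, T, F, T]
r4 m[E→φ6] = [T, T, T, F]
r4 m[S→φ1] = [T, F, F, T]
r4 m[S→φ3] = [T, T, T, F]
r5 m[φ0→L] = [T, T, T, F]
r5 m[φ0→N] = [F, T, T, T]
r5 m[φ1→N] = [T, F, F, T]
r5 m[φ1→S] = [T, T, T, F]
r5 m[φ2→N] = [T, T, T, T]
r5 m[φ2→H] = [T, T, T, T]
r5 m[φ3→D] = [T, T, T, T]
r5 m[φ3→E] = [T, T, T, F]
r5 m[φ3→S] = [T, F, F, T]
r5 m[φ4→L] = [F, T, F, F]
r5 m[φ5→D] = [F, F, T, F]
r5 m[φ6→E] = [F, T, F, T]
r5 m[L→φ0] = [F, T, F, F]
r5 m[L→φ4] = [T, T, T, F]
r5 m[D→φ3] = [F, F, T, F]
r5 m[D→φ5] = [T, T, T, T]
r5 m[N→φ0] = [T, T, T, T]
r5 m[N→φ1] = [F, T, T, T]
r5 m[N→φ2] = [F, T, T, T]
r5 m[H→φ2] = [T, T, T, T]
r5 m[E→φ3] = [F, T, F, T]
r5 m[E→φ6] = [T, T, T, F]
r5 m[S→φ1] = [T, F, F, T]
r5 m[S→φ3] = [T, T, T, F]
r6 m[φ0→L] = [T, T, T, F]
r6 m[φ0→N] = [F, T, T, T]
r6 m[φ1→N] = [T, F, F, T]
r6 m[φ1→S] = [T, T, T, F]
r6 m[φ2→N] = [T, T, T, T]
r6 m[φ2→H] = [T, T, T, T]
r6 m[φ3→D] = [T, T, T, T]
r6 m[φ3→E] = [T, T, T, F]
r6 m[φ3→S] = [T, F, F, T]
r6 m[φ4→L] = [F, T, F, F]
r6 m[φ5→D] = [F, F, T, F]
r6 m[φ6→E] = [F, T, F, T]
r6 m[L→φ0] = [F, T, F, F]
r6 m[L→φ4] = [T, T, T, F]
r6 m[D→φ3] = [F, F, T, F]
r6 m[D→φ5] = [T, T, T, T]
r6 m[N→φ0] = [T, F, F, T]
r6 m[N→φ1] = [F, T, T, T]
r6 m[N→φ2] = [F, F, F, T]
r6 m[H→φ2] = [T, T, T, T]
r6 m[E→φ3] = [F, T, F, T]
r6 m[E→φ6] = [T, T, T, F]
r6 m[S→φ1] = [T, F, F, T]
r6 m[S→φ3] = [T, T, T, F]
r7 m[φ0→L] = [T, T, T, F]
r7 m[φ0→N] = [F, T, T, T]
r7 m[φ1→N] = [T, F, F, T]
r7 m[φ1→S] = [T, T, T, F]
r7 m[φ2→N] = [T, T, T, T]
r7 m[φ2→H] = [T, T, F, T]
r7 m[φ3→D] = [T, T, T, T]
r7 m[φ3→E] = [T, T, T, F]
r7 m[φ3→S] = [T, F, F, T]
r7 m[φ4→L] = [F, T, F, F]
r7 m[φ5→D] = [F, F, T, F]
r7 m[φ6→E] = [F, T, F, T]
r7 m[L→φ0] = [F, T, F, F]
r7 m[L→φ4] = [T, T, T, F]
r7 m[D→φ3] = [F, F, T, F]
r7 m[D→φ5] = [T, T, T, T]
r7 m[N→φ0] = [T, F, F, T]
r7 m[N→φ1] = [F, T, T, T]
r7 m[N→φ2] = [F, F, F, T]
r7 m[H→φ2] = [T, T, T, T]
r7 m[E→φ3] = [F, T, F, T]
r7 m[E→φ6] = [T, T, T, F]
r7 m[S→φ1] = [T, F, F, T]
r7 m[S→φ3] = [T, T, T, F]
r8 m[φ0→L] = [T, T, T, F]
r8 m[φ0→N] = [F, T, T, T]
r8 m[φ1→N] = [T, F, F, T]
r8 m[φ1→S] = [T, T, T, F]
r8 m[φ2→N] = [T, T, T, T]
r8 m[φ2→H] = [T, T, F, T]
r8 m[φ3→D] = [T, T, T, T]
r8 m[φ3→E] = [T, T, T, F]
r8 m[φ3→S] = [T, F, F, T]
r8 m[φ4→L] = [F, T, F, F]
r8 m[φ5→D] = [F, F, T, F]
r8 m[φ6→E] = [F, T, F, T]
r8 m[L→φ0] = [F, T, F, F]
r8 m[L→φ4] = [T, T, T, F]
r8 m[D→φ3] = [F, F, T, F]
r8 m[D→φ5] = [T, T, T, T]
r8 m[N→φ0] = [T, F, F, T]
r8 m[N→φ1] = [F, T, T, T]
r8 m[N→φ2] = [F, F, F, T]
r8 m[H→φ2] = [T, T, T, T]
r8 m[E→φ3] = [F, T, F, T]
r8 m[E→φ6] = [T, T, T, F]
r8 m[S→φ1] = [T, F, F, T]
r8 m[S→φ3] = [T, T, T, F]
fixed point reached at round 8
b[D] = ⊗ incoming = [F, F, T, F]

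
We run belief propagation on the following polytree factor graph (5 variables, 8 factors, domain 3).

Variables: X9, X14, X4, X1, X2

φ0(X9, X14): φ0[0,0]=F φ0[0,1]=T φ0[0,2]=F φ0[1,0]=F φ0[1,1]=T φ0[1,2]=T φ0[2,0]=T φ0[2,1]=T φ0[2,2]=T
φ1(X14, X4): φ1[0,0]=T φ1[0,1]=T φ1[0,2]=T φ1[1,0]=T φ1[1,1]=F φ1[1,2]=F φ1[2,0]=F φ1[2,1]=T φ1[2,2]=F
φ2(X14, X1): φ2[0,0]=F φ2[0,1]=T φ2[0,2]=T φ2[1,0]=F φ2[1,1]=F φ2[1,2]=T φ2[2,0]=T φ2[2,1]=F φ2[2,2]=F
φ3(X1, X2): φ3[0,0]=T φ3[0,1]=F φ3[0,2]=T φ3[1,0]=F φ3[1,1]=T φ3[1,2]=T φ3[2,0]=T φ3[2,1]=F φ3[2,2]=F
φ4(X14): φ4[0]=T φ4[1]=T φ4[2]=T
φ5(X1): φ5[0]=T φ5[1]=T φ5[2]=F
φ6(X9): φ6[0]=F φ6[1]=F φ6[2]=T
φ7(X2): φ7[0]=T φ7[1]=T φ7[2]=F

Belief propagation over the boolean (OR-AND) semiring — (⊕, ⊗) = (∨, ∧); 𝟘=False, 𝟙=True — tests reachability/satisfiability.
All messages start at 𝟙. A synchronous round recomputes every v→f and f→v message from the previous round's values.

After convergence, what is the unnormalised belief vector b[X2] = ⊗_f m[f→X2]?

b[X2] = [T, T, F]

init: all messages = 𝟙 over 3 values
r1 m[φ0→X9] = [T, T, T]
r1 m[φ0→X14] = [T, T, T]
r1 m[φ1→X14] = [T, T, T]
r1 m[φ1→X4] = [T, T, T]
r1 m[φ2→X14] = [T, T, T]
r1 m[φ2→X1] = [T, T, T]
r1 m[φ3→X1] = [T, T, T]
r1 m[φ3→X2] = [T, T, T]
r1 m[φ4→X14] = [T, T, T]
r1 m[φ5→X1] = [T, T, F]
r1 m[φ6→X9] = [F, F, T]
r1 m[φ7→X2] = [T, T, F]
r1 m[X9→φ0] = [T, T, T]
r1 m[X9→φ6] = [T, T, T]
r1 m[X14→φ0] = [T, T, T]
r1 m[X14→φ1] = [T, T, T]
r1 m[X14→φ2] = [T, T, T]
r1 m[X14→φ4] = [T, T, T]
r1 m[X4→φ1] = [T, T, T]
r1 m[X1→φ2] = [T, T, T]
r1 m[X1→φ3] = [T, T, T]
r1 m[X1→φ5] = [T, T, T]
r1 m[X2→φ3] = [T, T, T]
r1 m[X2→φ7] = [T, T, T]
r2 m[φ0→X9] = [T, T, T]
r2 m[φ0→X14] = [T, T, T]
r2 m[φ1→X14] = [T, T, T]
r2 m[φ1→X4] = [T, T, T]
r2 m[φ2→X14] = [T, T, T]
r2 m[φ2→X1] = [T, T, T]
r2 m[φ3→X1] = [T, T, T]
r2 m[φ3→X2] = [T, T, T]
r2 m[φ4→X14] = [T, T, T]
r2 m[φ5→X1] = [T, T, F]
r2 m[φ6→X9] = [F, F, T]
r2 m[φ7→X2] = [T, T, F]
r2 m[X9→φ0] = [F, F, T]
r2 m[X9→φ6] = [T, T, T]
r2 m[X14→φ0] = [T, T, T]
r2 m[X14→φ1] = [T, T, T]
r2 m[X14→φ2] = [T, T, T]
r2 m[X14→φ4] = [T, T, T]
r2 m[X4→φ1] = [T, T, T]
r2 m[X1→φ2] = [T, T, F]
r2 m[X1→φ3] = [T, T, F]
r2 m[X1→φ5] = [T, T, T]
r2 m[X2→φ3] = [T, T, F]
r2 m[X2→φ7] = [T, T, T]
r3 m[φ0→X9] = [T, T, T]
r3 m[φ0→X14] = [T, T, T]
r3 m[φ1→X14] = [T, T, T]
r3 m[φ1→X4] = [T, T, T]
r3 m[φ2→X14] = [T, F, T]
r3 m[φ2→X1] = [T, T, T]
r3 m[φ3→X1] = [T, T, T]
r3 m[φ3→X2] = [T, T, T]
r3 m[φ4→X14] = [T, T, T]
r3 m[φ5→X1] = [T, T, F]
r3 m[φ6→X9] = [F, F, T]
r3 m[φ7→X2] = [T, T, F]
r3 m[X9→φ0] = [F, F, T]
r3 m[X9→φ6] = [T, T, T]
r3 m[X14→φ0] = [T, T, T]
r3 m[X14→φ1] = [T, T, T]
r3 m[X14→φ2] = [T, T, T]
r3 m[X14→φ4] = [T, T, T]
r3 m[X4→φ1] = [T, T, T]
r3 m[X1→φ2] = [T, T, F]
r3 m[X1→φ3] = [T, T, F]
r3 m[X1→φ5] = [T, T, T]
r3 m[X2→φ3] = [T, T, F]
r3 m[X2→φ7] = [T, T, T]
r4 m[φ0→X9] = [T, T, T]
r4 m[φ0→X14] = [T, T, T]
r4 m[φ1→X14] = [T, T, T]
r4 m[φ1→X4] = [T, T, T]
r4 m[φ2→X14] = [T, F, T]
r4 m[φ2→X1] = [T, T, T]
r4 m[φ3→X1] = [T, T, T]
r4 m[φ3→X2] = [T, T, T]
r4 m[φ4→X14] = [T, T, T]
r4 m[φ5→X1] = [T, T, F]
r4 m[φ6→X9] = [F, F, T]
r4 m[φ7→X2] = [T, T, F]
r4 m[X9→φ0] = [F, F, T]
r4 m[X9→φ6] = [T, T, T]
r4 m[X14→φ0] = [T, F, T]
r4 m[X14→φ1] = [T, F, T]
r4 m[X14→φ2] = [T, T, T]
r4 m[X14→φ4] = [T, F, T]
r4 m[X4→φ1] = [T, T, T]
r4 m[X1→φ2] = [T, T, F]
r4 m[X1→φ3] = [T, T, F]
r4 m[X1→φ5] = [T, T, T]
r4 m[X2→φ3] = [T, T, F]
r4 m[X2→φ7] = [T, T, T]
r5 m[φ0→X9] = [F, T, T]
r5 m[φ0→X14] = [T, T, T]
r5 m[φ1→X14] = [T, T, T]
r5 m[φ1→X4] = [T, T, T]
r5 m[φ2→X14] = [T, F, T]
r5 m[φ2→X1] = [T, T, T]
r5 m[φ3→X1] = [T, T, T]
r5 m[φ3→X2] = [T, T, T]
r5 m[φ4→X14] = [T, T, T]
r5 m[φ5→X1] = [T, T, F]
r5 m[φ6→X9] = [F, F, T]
r5 m[φ7→X2] = [T, T, F]
r5 m[X9→φ0] = [F, F, T]
r5 m[X9→φ6] = [T, T, T]
r5 m[X14→φ0] = [T, F, T]
r5 m[X14→φ1] = [T, F, T]
r5 m[X14→φ2] = [T, T, T]
r5 m[X14→φ4] = [T, F, T]
r5 m[X4→φ1] = [T, T, T]
r5 m[X1→φ2] = [T, T, F]
r5 m[X1→φ3] = [T, T, F]
r5 m[X1→φ5] = [T, T, T]
r5 m[X2→φ3] = [T, T, F]
r5 m[X2→φ7] = [T, T, T]
r6 m[φ0→X9] = [F, T, T]
r6 m[φ0→X14] = [T, T, T]
r6 m[φ1→X14] = [T, T, T]
r6 m[φ1→X4] = [T, T, T]
r6 m[φ2→X14] = [T, F, T]
r6 m[φ2→X1] = [T, T, T]
r6 m[φ3→X1] = [T, T, T]
r6 m[φ3→X2] = [T, T, T]
r6 m[φ4→X14] = [T, T, T]
r6 m[φ5→X1] = [T, T, F]
r6 m[φ6→X9] = [F, F, T]
r6 m[φ7→X2] = [T, T, F]
r6 m[X9→φ0] = [F, F, T]
r6 m[X9→φ6] = [F, T, T]
r6 m[X14→φ0] = [T, F, T]
r6 m[X14→φ1] = [T, F, T]
r6 m[X14→φ2] = [T, T, T]
r6 m[X14→φ4] = [T, F, T]
r6 m[X4→φ1] = [T, T, T]
r6 m[X1→φ2] = [T, T, F]
r6 m[X1→φ3] = [T, T, F]
r6 m[X1→φ5] = [T, T, T]
r6 m[X2→φ3] = [T, T, F]
r6 m[X2→φ7] = [T, T, T]
r7 m[φ0→X9] = [F, T, T]
r7 m[φ0→X14] = [T, T, T]
r7 m[φ1→X14] = [T, T, T]
r7 m[φ1→X4] = [T, T, T]
r7 m[φ2→X14] = [T, F, T]
r7 m[φ2→X1] = [T, T, T]
r7 m[φ3→X1] = [T, T, T]
r7 m[φ3→X2] = [T, T, T]
r7 m[φ4→X14] = [T, T, T]
r7 m[φ5→X1] = [T, T, F]
r7 m[φ6→X9] = [F, F, T]
r7 m[φ7→X2] = [T, T, F]
r7 m[X9→φ0] = [F, F, T]
r7 m[X9→φ6] = [F, T, T]
r7 m[X14→φ0] = [T, F, T]
r7 m[X14→φ1] = [T, F, T]
r7 m[X14→φ2] = [T, T, T]
r7 m[X14→φ4] = [T, F, T]
r7 m[X4→φ1] = [T, T, T]
r7 m[X1→φ2] = [T, T, F]
r7 m[X1→φ3] = [T, T, F]
r7 m[X1→φ5] = [T, T, T]
r7 m[X2→φ3] = [T, T, F]
r7 m[X2→φ7] = [T, T, T]
fixed point reached at round 7
b[X2] = ⊗ incoming = [T, T, F]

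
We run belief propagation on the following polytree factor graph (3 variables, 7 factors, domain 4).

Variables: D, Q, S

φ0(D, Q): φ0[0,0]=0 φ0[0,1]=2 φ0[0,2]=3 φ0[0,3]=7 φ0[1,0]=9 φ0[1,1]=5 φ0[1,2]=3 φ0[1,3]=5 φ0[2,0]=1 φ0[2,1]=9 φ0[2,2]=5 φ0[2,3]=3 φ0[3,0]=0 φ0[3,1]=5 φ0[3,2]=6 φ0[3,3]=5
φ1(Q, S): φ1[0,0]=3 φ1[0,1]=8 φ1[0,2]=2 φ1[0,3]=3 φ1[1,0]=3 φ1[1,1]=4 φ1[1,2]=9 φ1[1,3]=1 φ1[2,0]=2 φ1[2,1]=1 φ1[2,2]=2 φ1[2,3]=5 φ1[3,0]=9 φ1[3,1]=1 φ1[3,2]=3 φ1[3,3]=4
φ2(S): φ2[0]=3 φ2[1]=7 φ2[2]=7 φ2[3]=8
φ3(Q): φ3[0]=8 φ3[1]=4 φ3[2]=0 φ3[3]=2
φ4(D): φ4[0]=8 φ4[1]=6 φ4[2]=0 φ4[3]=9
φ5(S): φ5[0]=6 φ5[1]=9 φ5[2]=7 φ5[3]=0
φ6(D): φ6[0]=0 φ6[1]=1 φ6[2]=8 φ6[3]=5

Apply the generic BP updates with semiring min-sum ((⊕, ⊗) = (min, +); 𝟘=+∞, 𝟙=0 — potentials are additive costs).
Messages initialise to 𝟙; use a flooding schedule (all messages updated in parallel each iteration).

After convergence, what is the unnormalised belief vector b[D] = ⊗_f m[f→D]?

b[D] = [22, 21, 24, 31]

init: all messages = 𝟙 over 4 values
r1 m[φ0→D] = [0, 3, 1, 0]
r1 m[φ0→Q] = [0, 2, 3, 3]
r1 m[φ1→Q] = [2, 1, 1, 1]
r1 m[φ1→S] = [2, 1, 2, 1]
r1 m[φ2→S] = [3, 7, 7, 8]
r1 m[φ3→Q] = [8, 4, 0, 2]
r1 m[φ4→D] = [8, 6, 0, 9]
r1 m[φ5→S] = [6, 9, 7, 0]
r1 m[φ6→D] = [0, 1, 8, 5]
r1 m[D→φ0] = [0, 0, 0, 0]
r1 m[D→φ4] = [0, 0, 0, 0]
r1 m[D→φ6] = [0, 0, 0, 0]
r1 m[Q→φ0] = [0, 0, 0, 0]
r1 m[Q→φ1] = [0, 0, 0, 0]
r1 m[Q→φ3] = [0, 0, 0, 0]
r1 m[S→φ1] = [0, 0, 0, 0]
r1 m[S→φ2] = [0, 0, 0, 0]
r1 m[S→φ5] = [0, 0, 0, 0]
r2 m[φ0→D] = [0, 3, 1, 0]
r2 m[φ0→Q] = [0, 2, 3, 3]
r2 m[φ1→Q] = [2, 1, 1, 1]
r2 m[φ1→S] = [2, 1, 2, 1]
r2 m[φ2→S] = [3, 7, 7, 8]
r2 m[φ3→Q] = [8, 4, 0, 2]
r2 m[φ4→D] = [8, 6, 0, 9]
r2 m[φ5→S] = [6, 9, 7, 0]
r2 m[φ6→D] = [0, 1, 8, 5]
r2 m[D→φ0] = [8, 7, 8, 14]
r2 m[D→φ4] = [0, 4, 9, 5]
r2 m[D→φ6] = [8, 9, 1, 9]
r2 m[Q→φ0] = [10, 5, 1, 3]
r2 m[Q→φ1] = [8, 6, 3, 5]
r2 m[Q→φ3] = [2, 3, 4, 4]
r2 m[S→φ1] = [9, 16, 14, 8]
r2 m[S→φ2] = [8, 10, 9, 1]
r2 m[S→φ5] = [5, 8, 9, 9]
r3 m[φ0→D] = [4, 4, 6, 7]
r3 m[φ0→Q] = [8, 10, 10, 11]
r3 m[φ1→Q] = [11, 9, 11, 12]
r3 m[φ1→S] = [5, 4, 5, 7]
r3 m[φ2→S] = [3, 7, 7, 8]
r3 m[φ3→Q] = [8, 4, 0, 2]
r3 m[φ4→D] = [8, 6, 0, 9]
r3 m[φ5→S] = [6, 9, 7, 0]
r3 m[φ6→D] = [0, 1, 8, 5]
r3 m[D→φ0] = [8, 7, 8, 14]
r3 m[D→φ4] = [0, 4, 9, 5]
r3 m[D→φ6] = [8, 9, 1, 9]
r3 m[Q→φ0] = [10, 5, 1, 3]
r3 m[Q→φ1] = [8, 6, 3, 5]
r3 m[Q→φ3] = [2, 3, 4, 4]
r3 m[S→φ1] = [9, 16, 14, 8]
r3 m[S→φ2] = [8, 10, 9, 1]
r3 m[S→φ5] = [5, 8, 9, 9]
r4 m[φ0→D] = [4, 4, 6, 7]
r4 m[φ0→Q] = [8, 10, 10, 11]
r4 m[φ1→Q] = [11, 9, 11, 12]
r4 m[φ1→S] = [5, 4, 5, 7]
r4 m[φ2→S] = [3, 7, 7, 8]
r4 m[φ3→Q] = [8, 4, 0, 2]
r4 m[φ4→D] = [8, 6, 0, 9]
r4 m[φ5→S] = [6, 9, 7, 0]
r4 m[φ6→D] = [0, 1, 8, 5]
r4 m[D→φ0] = [8, 7, 8, 14]
r4 m[D→φ4] = [4, 5, 14, 12]
r4 m[D→φ6] = [12, 10, 6, 16]
r4 m[Q→φ0] = [19, 13, 11, 14]
r4 m[Q→φ1] = [16, 14, 10, 13]
r4 m[Q→φ3] = [19, 19, 21, 23]
r4 m[S→φ1] = [9, 16, 14, 8]
r4 m[S→φ2] = [11, 13, 12, 7]
r4 m[S→φ5] = [8, 11, 12, 15]
r5 m[φ0→D] = [14, 14, 16, 17]
r5 m[φ0→Q] = [8, 10, 10, 11]
r5 m[φ1→Q] = [11, 9, 11, 12]
r5 m[φ1→S] = [12, 11, 12, 15]
r5 m[φ2→S] = [3, 7, 7, 8]
r5 m[φ3→Q] = [8, 4, 0, 2]
r5 m[φ4→D] = [8, 6, 0, 9]
r5 m[φ5→S] = [6, 9, 7, 0]
r5 m[φ6→D] = [0, 1, 8, 5]
r5 m[D→φ0] = [8, 7, 8, 14]
r5 m[D→φ4] = [4, 5, 14, 12]
r5 m[D→φ6] = [12, 10, 6, 16]
r5 m[Q→φ0] = [19, 13, 11, 14]
r5 m[Q→φ1] = [16, 14, 10, 13]
r5 m[Q→φ3] = [19, 19, 21, 23]
r5 m[S→φ1] = [9, 16, 14, 8]
r5 m[S→φ2] = [11, 13, 12, 7]
r5 m[S→φ5] = [8, 11, 12, 15]
r6 m[φ0→D] = [14, 14, 16, 17]
r6 m[φ0→Q] = [8, 10, 10, 11]
r6 m[φ1→Q] = [11, 9, 11, 12]
r6 m[φ1→S] = [12, 11, 12, 15]
r6 m[φ2→S] = [3, 7, 7, 8]
r6 m[φ3→Q] = [8, 4, 0, 2]
r6 m[φ4→D] = [8, 6, 0, 9]
r6 m[φ5→S] = [6, 9, 7, 0]
r6 m[φ6→D] = [0, 1, 8, 5]
r6 m[D→φ0] = [8, 7, 8, 14]
r6 m[D→φ4] = [14, 15, 24, 22]
r6 m[D→φ6] = [22, 20, 16, 26]
r6 m[Q→φ0] = [19, 13, 11, 14]
r6 m[Q→φ1] = [16, 14, 10, 13]
r6 m[Q→φ3] = [19, 19, 21, 23]
r6 m[S→φ1] = [9, 16, 14, 8]
r6 m[S→φ2] = [18, 20, 19, 15]
r6 m[S→φ5] = [15, 18, 19, 23]
r7 m[φ0→D] = [14, 14, 16, 17]
r7 m[φ0→Q] = [8, 10, 10, 11]
r7 m[φ1→Q] = [11, 9, 11, 12]
r7 m[φ1→S] = [12, 11, 12, 15]
r7 m[φ2→S] = [3, 7, 7, 8]
r7 m[φ3→Q] = [8, 4, 0, 2]
r7 m[φ4→D] = [8, 6, 0, 9]
r7 m[φ5→S] = [6, 9, 7, 0]
r7 m[φ6→D] = [0, 1, 8, 5]
r7 m[D→φ0] = [8, 7, 8, 14]
r7 m[D→φ4] = [14, 15, 24, 22]
r7 m[D→φ6] = [22, 20, 16, 26]
r7 m[Q→φ0] = [19, 13, 11, 14]
r7 m[Q→φ1] = [16, 14, 10, 13]
r7 m[Q→φ3] = [19, 19, 21, 23]
r7 m[S→φ1] = [9, 16, 14, 8]
r7 m[S→φ2] = [18, 20, 19, 15]
r7 m[S→φ5] = [15, 18, 19, 23]
fixed point reached at round 7
b[D] = ⊗ incoming = [22, 21, 24, 31]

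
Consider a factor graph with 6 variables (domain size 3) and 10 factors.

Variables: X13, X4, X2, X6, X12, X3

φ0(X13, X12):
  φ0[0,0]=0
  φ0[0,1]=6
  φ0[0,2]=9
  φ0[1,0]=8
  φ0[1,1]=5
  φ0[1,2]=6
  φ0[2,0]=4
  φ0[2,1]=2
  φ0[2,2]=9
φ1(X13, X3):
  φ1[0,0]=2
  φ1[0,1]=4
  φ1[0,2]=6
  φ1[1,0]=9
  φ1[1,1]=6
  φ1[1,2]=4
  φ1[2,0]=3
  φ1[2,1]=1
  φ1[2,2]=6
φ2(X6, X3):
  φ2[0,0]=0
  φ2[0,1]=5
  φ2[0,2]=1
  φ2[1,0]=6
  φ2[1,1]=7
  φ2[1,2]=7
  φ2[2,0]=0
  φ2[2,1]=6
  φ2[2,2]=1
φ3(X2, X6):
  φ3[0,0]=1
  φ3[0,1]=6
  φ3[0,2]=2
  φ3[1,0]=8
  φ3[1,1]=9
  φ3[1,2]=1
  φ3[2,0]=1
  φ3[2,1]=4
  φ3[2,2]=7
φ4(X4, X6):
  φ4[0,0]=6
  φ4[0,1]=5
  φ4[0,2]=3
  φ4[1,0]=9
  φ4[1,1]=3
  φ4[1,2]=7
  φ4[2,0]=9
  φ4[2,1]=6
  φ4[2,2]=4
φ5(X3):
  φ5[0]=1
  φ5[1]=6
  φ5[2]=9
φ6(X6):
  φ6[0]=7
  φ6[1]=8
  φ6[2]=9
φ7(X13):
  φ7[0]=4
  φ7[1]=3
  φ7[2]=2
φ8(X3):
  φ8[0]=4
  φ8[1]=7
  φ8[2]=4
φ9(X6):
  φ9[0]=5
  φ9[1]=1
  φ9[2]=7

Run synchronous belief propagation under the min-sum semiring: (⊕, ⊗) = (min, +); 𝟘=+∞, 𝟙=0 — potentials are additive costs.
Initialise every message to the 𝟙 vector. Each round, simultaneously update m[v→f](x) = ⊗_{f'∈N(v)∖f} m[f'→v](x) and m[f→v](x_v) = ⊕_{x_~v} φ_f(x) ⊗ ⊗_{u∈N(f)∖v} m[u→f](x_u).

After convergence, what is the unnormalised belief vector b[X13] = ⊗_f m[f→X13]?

init: all messages = 𝟙 over 3 values
r1 m[φ0→X13] = [0, 5, 2]
r1 m[φ0→X12] = [0, 2, 6]
r1 m[φ1→X13] = [2, 4, 1]
r1 m[φ1→X3] = [2, 1, 4]
r1 m[φ2→X6] = [0, 6, 0]
r1 m[φ2→X3] = [0, 5, 1]
r1 m[φ3→X2] = [1, 1, 1]
r1 m[φ3→X6] = [1, 4, 1]
r1 m[φ4→X4] = [3, 3, 4]
r1 m[φ4→X6] = [6, 3, 3]
r1 m[φ5→X3] = [1, 6, 9]
r1 m[φ6→X6] = [7, 8, 9]
r1 m[φ7→X13] = [4, 3, 2]
r1 m[φ8→X3] = [4, 7, 4]
r1 m[φ9→X6] = [5, 1, 7]
r1 m[X13→φ0] = [0, 0, 0]
r1 m[X13→φ1] = [0, 0, 0]
r1 m[X13→φ7] = [0, 0, 0]
r1 m[X4→φ4] = [0, 0, 0]
r1 m[X2→φ3] = [0, 0, 0]
r1 m[X6→φ2] = [0, 0, 0]
r1 m[X6→φ3] = [0, 0, 0]
r1 m[X6→φ4] = [0, 0, 0]
r1 m[X6→φ6] = [0, 0, 0]
r1 m[X6→φ9] = [0, 0, 0]
r1 m[X12→φ0] = [0, 0, 0]
r1 m[X3→φ1] = [0, 0, 0]
r1 m[X3→φ2] = [0, 0, 0]
r1 m[X3→φ5] = [0, 0, 0]
r1 m[X3→φ8] = [0, 0, 0]
r2 m[φ0→X13] = [0, 5, 2]
r2 m[φ0→X12] = [0, 2, 6]
r2 m[φ1→X13] = [2, 4, 1]
r2 m[φ1→X3] = [2, 1, 4]
r2 m[φ2→X6] = [0, 6, 0]
r2 m[φ2→X3] = [0, 5, 1]
r2 m[φ3→X2] = [1, 1, 1]
r2 m[φ3→X6] = [1, 4, 1]
r2 m[φ4→X4] = [3, 3, 4]
r2 m[φ4→X6] = [6, 3, 3]
r2 m[φ5→X3] = [1, 6, 9]
r2 m[φ6→X6] = [7, 8, 9]
r2 m[φ7→X13] = [4, 3, 2]
r2 m[φ8→X3] = [4, 7, 4]
r2 m[φ9→X6] = [5, 1, 7]
r2 m[X13→φ0] = [6, 7, 3]
r2 m[X13→φ1] = [4, 8, 4]
r2 m[X13→φ7] = [2, 9, 3]
r2 m[X4→φ4] = [0, 0, 0]
r2 m[X2→φ3] = [0, 0, 0]
r2 m[X6→φ2] = [19, 16, 20]
r2 m[X6→φ3] = [18, 18, 19]
r2 m[X6→φ4] = [13, 19, 17]
r2 m[X6→φ6] = [12, 14, 11]
r2 m[X6→φ9] = [14, 21, 13]
r2 m[X12→φ0] = [0, 0, 0]
r2 m[X3→φ1] = [5, 18, 14]
r2 m[X3→φ2] = [7, 14, 17]
r2 m[X3→φ5] = [6, 13, 9]
r2 m[X3→φ8] = [3, 12, 14]
r3 m[φ0→X13] = [0, 5, 2]
r3 m[φ0→X12] = [6, 5, 12]
r3 m[φ1→X13] = [7, 14, 8]
r3 m[φ1→X3] = [6, 5, 10]
r3 m[φ2→X6] = [7, 13, 7]
r3 m[φ2→X3] = [19, 23, 20]
r3 m[φ3→X2] = [19, 20, 19]
r3 m[φ3→X6] = [1, 4, 1]
r3 m[φ4→X4] = [19, 22, 21]
r3 m[φ4→X6] = [6, 3, 3]
r3 m[φ5→X3] = [1, 6, 9]
r3 m[φ6→X6] = [7, 8, 9]
r3 m[φ7→X13] = [4, 3, 2]
r3 m[φ8→X3] = [4, 7, 4]
r3 m[φ9→X6] = [5, 1, 7]
r3 m[X13→φ0] = [6, 7, 3]
r3 m[X13→φ1] = [4, 8, 4]
r3 m[X13→φ7] = [2, 9, 3]
r3 m[X4→φ4] = [0, 0, 0]
r3 m[X2→φ3] = [0, 0, 0]
r3 m[X6→φ2] = [19, 16, 20]
r3 m[X6→φ3] = [18, 18, 19]
r3 m[X6→φ4] = [13, 19, 17]
r3 m[X6→φ6] = [12, 14, 11]
r3 m[X6→φ9] = [14, 21, 13]
r3 m[X12→φ0] = [0, 0, 0]
r3 m[X3→φ1] = [5, 18, 14]
r3 m[X3→φ2] = [7, 14, 17]
r3 m[X3→φ5] = [6, 13, 9]
r3 m[X3→φ8] = [3, 12, 14]
r4 m[φ0→X13] = [0, 5, 2]
r4 m[φ0→X12] = [6, 5, 12]
r4 m[φ1→X13] = [7, 14, 8]
r4 m[φ1→X3] = [6, 5, 10]
r4 m[φ2→X6] = [7, 13, 7]
r4 m[φ2→X3] = [19, 23, 20]
r4 m[φ3→X2] = [19, 20, 19]
r4 m[φ3→X6] = [1, 4, 1]
r4 m[φ4→X4] = [19, 22, 21]
r4 m[φ4→X6] = [6, 3, 3]
r4 m[φ5→X3] = [1, 6, 9]
r4 m[φ6→X6] = [7, 8, 9]
r4 m[φ7→X13] = [4, 3, 2]
r4 m[φ8→X3] = [4, 7, 4]
r4 m[φ9→X6] = [5, 1, 7]
r4 m[X13→φ0] = [11, 17, 10]
r4 m[X13→φ1] = [4, 8, 4]
r4 m[X13→φ7] = [7, 19, 10]
r4 m[X4→φ4] = [0, 0, 0]
r4 m[X2→φ3] = [0, 0, 0]
r4 m[X6→φ2] = [19, 16, 20]
r4 m[X6→φ3] = [25, 25, 26]
r4 m[X6→φ4] = [20, 26, 24]
r4 m[X6→φ6] = [19, 21, 18]
r4 m[X6→φ9] = [21, 28, 20]
r4 m[X12→φ0] = [0, 0, 0]
r4 m[X3→φ1] = [24, 36, 33]
r4 m[X3→φ2] = [11, 18, 23]
r4 m[X3→φ5] = [29, 35, 34]
r4 m[X3→φ8] = [26, 34, 39]
r5 m[φ0→X13] = [0, 5, 2]
r5 m[φ0→X12] = [11, 12, 19]
r5 m[φ1→X13] = [26, 33, 27]
r5 m[φ1→X3] = [6, 5, 10]
r5 m[φ2→X6] = [11, 17, 11]
r5 m[φ2→X3] = [19, 23, 20]
r5 m[φ3→X2] = [26, 27, 26]
r5 m[φ3→X6] = [1, 4, 1]
r5 m[φ4→X4] = [26, 29, 28]
r5 m[φ4→X6] = [6, 3, 3]
r5 m[φ5→X3] = [1, 6, 9]
r5 m[φ6→X6] = [7, 8, 9]
r5 m[φ7→X13] = [4, 3, 2]
r5 m[φ8→X3] = [4, 7, 4]
r5 m[φ9→X6] = [5, 1, 7]
r5 m[X13→φ0] = [11, 17, 10]
r5 m[X13→φ1] = [4, 8, 4]
r5 m[X13→φ7] = [7, 19, 10]
r5 m[X4→φ4] = [0, 0, 0]
r5 m[X2→φ3] = [0, 0, 0]
r5 m[X6→φ2] = [19, 16, 20]
r5 m[X6→φ3] = [25, 25, 26]
r5 m[X6→φ4] = [20, 26, 24]
r5 m[X6→φ6] = [19, 21, 18]
r5 m[X6→φ9] = [21, 28, 20]
r5 m[X12→φ0] = [0, 0, 0]
r5 m[X3→φ1] = [24, 36, 33]
r5 m[X3→φ2] = [11, 18, 23]
r5 m[X3→φ5] = [29, 35, 34]
r5 m[X3→φ8] = [26, 34, 39]
r6 m[φ0→X13] = [0, 5, 2]
r6 m[φ0→X12] = [11, 12, 19]
r6 m[φ1→X13] = [26, 33, 27]
r6 m[φ1→X3] = [6, 5, 10]
r6 m[φ2→X6] = [11, 17, 11]
r6 m[φ2→X3] = [19, 23, 20]
r6 m[φ3→X2] = [26, 27, 26]
r6 m[φ3→X6] = [1, 4, 1]
r6 m[φ4→X4] = [26, 29, 28]
r6 m[φ4→X6] = [6, 3, 3]
r6 m[φ5→X3] = [1, 6, 9]
r6 m[φ6→X6] = [7, 8, 9]
r6 m[φ7→X13] = [4, 3, 2]
r6 m[φ8→X3] = [4, 7, 4]
r6 m[φ9→X6] = [5, 1, 7]
r6 m[X13→φ0] = [30, 36, 29]
r6 m[X13→φ1] = [4, 8, 4]
r6 m[X13→φ7] = [26, 38, 29]
r6 m[X4→φ4] = [0, 0, 0]
r6 m[X2→φ3] = [0, 0, 0]
r6 m[X6→φ2] = [19, 16, 20]
r6 m[X6→φ3] = [29, 29, 30]
r6 m[X6→φ4] = [24, 30, 28]
r6 m[X6→φ6] = [23, 25, 22]
r6 m[X6→φ9] = [25, 32, 24]
r6 m[X12→φ0] = [0, 0, 0]
r6 m[X3→φ1] = [24, 36, 33]
r6 m[X3→φ2] = [11, 18, 23]
r6 m[X3→φ5] = [29, 35, 34]
r6 m[X3→φ8] = [26, 34, 39]
r7 m[φ0→X13] = [0, 5, 2]
r7 m[φ0→X12] = [30, 31, 38]
r7 m[φ1→X13] = [26, 33, 27]
r7 m[φ1→X3] = [6, 5, 10]
r7 m[φ2→X6] = [11, 17, 11]
r7 m[φ2→X3] = [19, 23, 20]
r7 m[φ3→X2] = [30, 31, 30]
r7 m[φ3→X6] = [1, 4, 1]
r7 m[φ4→X4] = [30, 33, 32]
r7 m[φ4→X6] = [6, 3, 3]
r7 m[φ5→X3] = [1, 6, 9]
r7 m[φ6→X6] = [7, 8, 9]
r7 m[φ7→X13] = [4, 3, 2]
r7 m[φ8→X3] = [4, 7, 4]
r7 m[φ9→X6] = [5, 1, 7]
r7 m[X13→φ0] = [30, 36, 29]
r7 m[X13→φ1] = [4, 8, 4]
r7 m[X13→φ7] = [26, 38, 29]
r7 m[X4→φ4] = [0, 0, 0]
r7 m[X2→φ3] = [0, 0, 0]
r7 m[X6→φ2] = [19, 16, 20]
r7 m[X6→φ3] = [29, 29, 30]
r7 m[X6→φ4] = [24, 30, 28]
r7 m[X6→φ6] = [23, 25, 22]
r7 m[X6→φ9] = [25, 32, 24]
r7 m[X12→φ0] = [0, 0, 0]
r7 m[X3→φ1] = [24, 36, 33]
r7 m[X3→φ2] = [11, 18, 23]
r7 m[X3→φ5] = [29, 35, 34]
r7 m[X3→φ8] = [26, 34, 39]
r8 m[φ0→X13] = [0, 5, 2]
r8 m[φ0→X12] = [30, 31, 38]
r8 m[φ1→X13] = [26, 33, 27]
r8 m[φ1→X3] = [6, 5, 10]
r8 m[φ2→X6] = [11, 17, 11]
r8 m[φ2→X3] = [19, 23, 20]
r8 m[φ3→X2] = [30, 31, 30]
r8 m[φ3→X6] = [1, 4, 1]
r8 m[φ4→X4] = [30, 33, 32]
r8 m[φ4→X6] = [6, 3, 3]
r8 m[φ5→X3] = [1, 6, 9]
r8 m[φ6→X6] = [7, 8, 9]
r8 m[φ7→X13] = [4, 3, 2]
r8 m[φ8→X3] = [4, 7, 4]
r8 m[φ9→X6] = [5, 1, 7]
r8 m[X13→φ0] = [30, 36, 29]
r8 m[X13→φ1] = [4, 8, 4]
r8 m[X13→φ7] = [26, 38, 29]
r8 m[X4→φ4] = [0, 0, 0]
r8 m[X2→φ3] = [0, 0, 0]
r8 m[X6→φ2] = [19, 16, 20]
r8 m[X6→φ3] = [29, 29, 30]
r8 m[X6→φ4] = [24, 30, 28]
r8 m[X6→φ6] = [23, 25, 22]
r8 m[X6→φ9] = [25, 32, 24]
r8 m[X12→φ0] = [0, 0, 0]
r8 m[X3→φ1] = [24, 36, 33]
r8 m[X3→φ2] = [11, 18, 23]
r8 m[X3→φ5] = [29, 35, 34]
r8 m[X3→φ8] = [26, 34, 39]
fixed point reached at round 8
b[X13] = ⊗ incoming = [30, 41, 31]

b[X13] = [30, 41, 31]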